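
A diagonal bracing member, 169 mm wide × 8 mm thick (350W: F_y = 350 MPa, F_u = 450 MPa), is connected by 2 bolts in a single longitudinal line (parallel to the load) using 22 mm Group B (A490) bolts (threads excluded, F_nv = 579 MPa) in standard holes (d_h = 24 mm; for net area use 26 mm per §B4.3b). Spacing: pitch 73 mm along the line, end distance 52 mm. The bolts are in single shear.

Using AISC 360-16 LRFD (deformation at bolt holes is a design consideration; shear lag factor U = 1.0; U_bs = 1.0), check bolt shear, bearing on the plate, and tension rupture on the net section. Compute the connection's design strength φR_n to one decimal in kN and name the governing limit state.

272.2 kN (bearing governs)

Bolt shear: A_b = π(22)²/4 = 380.13 mm². φR_n = 0.75 × 579 × 380.13 × 2 × 1 = 330.1 kN.
Bearing (8 mm plate, F_u = 450 MPa): end bolts L_c = 52 − 24/2 = 40, R_n = min(1.2×40×8×450, 2.4×22×8×450) = 172.8 kN/bolt; interior L_c = 73 − 24 = 49, R_n = 190.08 kN/bolt. φR_n = 0.75 × (1×172.8 + 1×190.08) = 272.2 kN.
Tension rupture (net): A_n = (169 − 1×26)×8 = 1144 mm² (U = 1.0, A_e = A_n). φR_n = 0.75 × 450 × 1144 = 386.1 kN.
Governing: min(330.1, 272.2, 386.1) = 272.2 kN → bearing.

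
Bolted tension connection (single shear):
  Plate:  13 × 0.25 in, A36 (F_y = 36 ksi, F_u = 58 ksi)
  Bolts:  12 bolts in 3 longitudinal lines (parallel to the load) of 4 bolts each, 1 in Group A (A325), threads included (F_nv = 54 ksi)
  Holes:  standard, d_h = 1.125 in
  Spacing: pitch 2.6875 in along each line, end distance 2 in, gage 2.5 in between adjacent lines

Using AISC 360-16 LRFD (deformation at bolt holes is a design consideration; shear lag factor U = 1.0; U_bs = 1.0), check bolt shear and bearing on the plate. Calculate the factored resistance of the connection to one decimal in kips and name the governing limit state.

239.8 kips (bearing governs)

Bolt shear: A_b = π(1)²/4 = 0.7854 in². φR_n = 0.75 × 54 × 0.7854 × 12 × 1 = 381.7 kips.
Bearing (0.25 in plate, F_u = 58 ksi): end bolts L_c = 2 − 1.125/2 = 1.4375, R_n = min(1.2×1.4375×0.25×58, 2.4×1×0.25×58) = 25.013 kips/bolt; interior L_c = 2.6875 − 1.125 = 1.5625, R_n = 27.188 kips/bolt. φR_n = 0.75 × (3×25.013 + 9×27.188) = 239.8 kips.
Governing: min(381.7, 239.8) = 239.8 kips → bearing.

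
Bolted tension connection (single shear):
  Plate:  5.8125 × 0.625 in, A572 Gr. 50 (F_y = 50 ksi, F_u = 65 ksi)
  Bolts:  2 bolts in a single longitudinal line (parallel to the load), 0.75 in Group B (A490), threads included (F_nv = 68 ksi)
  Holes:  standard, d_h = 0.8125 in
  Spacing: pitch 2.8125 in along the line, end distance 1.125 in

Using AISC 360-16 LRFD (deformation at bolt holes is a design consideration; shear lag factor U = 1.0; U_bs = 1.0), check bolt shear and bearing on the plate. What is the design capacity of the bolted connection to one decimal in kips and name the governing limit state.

Bolt shear: A_b = π(0.75)²/4 = 0.44179 in². φR_n = 0.75 × 68 × 0.44179 × 2 × 1 = 45.1 kips.
Bearing (0.625 in plate, F_u = 65 ksi): end bolts L_c = 1.125 − 0.8125/2 = 0.71875, R_n = min(1.2×0.71875×0.625×65, 2.4×0.75×0.625×65) = 35.039 kips/bolt; interior L_c = 2.8125 − 0.8125 = 2, R_n = 73.125 kips/bolt. φR_n = 0.75 × (1×35.039 + 1×73.125) = 81.1 kips.
Governing: min(45.1, 81.1) = 45.1 kips → bolt shear.

45.1 kips (bolt shear governs)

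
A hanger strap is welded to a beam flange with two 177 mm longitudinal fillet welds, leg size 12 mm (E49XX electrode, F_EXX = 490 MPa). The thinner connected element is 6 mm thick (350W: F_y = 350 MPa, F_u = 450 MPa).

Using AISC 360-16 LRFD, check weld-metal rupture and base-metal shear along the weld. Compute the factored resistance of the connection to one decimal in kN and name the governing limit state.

Weld metal: throat = 0.707×12 = 8.484 mm, L = 2×177 = 354 mm. φR_n = 0.75 × 0.6 × 490 × 8.484 × 354 = 662.2 kN.
Base metal shear (6 mm plate): yield φR_n = 1.0×0.6×350×6×354 = 446.0 kN; rupture φR_n = 0.75×0.6×450×6×354 = 430.1 kN; take 430.1 kN (rupture).
Governing: min(662.2, 430.1) = 430.1 kN → base-metal shear.

430.1 kN (base-metal shear governs)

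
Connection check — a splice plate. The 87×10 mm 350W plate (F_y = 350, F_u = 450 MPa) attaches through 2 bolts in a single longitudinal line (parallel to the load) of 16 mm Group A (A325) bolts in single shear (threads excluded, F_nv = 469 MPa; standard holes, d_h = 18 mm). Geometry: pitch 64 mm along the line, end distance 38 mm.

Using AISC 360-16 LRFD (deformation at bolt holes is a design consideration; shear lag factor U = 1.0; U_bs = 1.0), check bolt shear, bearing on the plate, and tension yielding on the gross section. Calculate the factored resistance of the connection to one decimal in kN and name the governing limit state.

141.4 kN (bolt shear governs)

Bolt shear: A_b = π(16)²/4 = 201.06 mm². φR_n = 0.75 × 469 × 201.06 × 2 × 1 = 141.4 kN.
Bearing (10 mm plate, F_u = 450 MPa): end bolts L_c = 38 − 18/2 = 29, R_n = min(1.2×29×10×450, 2.4×16×10×450) = 156.6 kN/bolt; interior L_c = 64 − 18 = 46, R_n = 172.8 kN/bolt. φR_n = 0.75 × (1×156.6 + 1×172.8) = 247.1 kN.
Tension yield (gross): A_g = 87×10 = 870 mm². φR_n = 0.90 × 350 × 870 = 274.1 kN.
Governing: min(141.4, 247.1, 274.1) = 141.4 kN → bolt shear.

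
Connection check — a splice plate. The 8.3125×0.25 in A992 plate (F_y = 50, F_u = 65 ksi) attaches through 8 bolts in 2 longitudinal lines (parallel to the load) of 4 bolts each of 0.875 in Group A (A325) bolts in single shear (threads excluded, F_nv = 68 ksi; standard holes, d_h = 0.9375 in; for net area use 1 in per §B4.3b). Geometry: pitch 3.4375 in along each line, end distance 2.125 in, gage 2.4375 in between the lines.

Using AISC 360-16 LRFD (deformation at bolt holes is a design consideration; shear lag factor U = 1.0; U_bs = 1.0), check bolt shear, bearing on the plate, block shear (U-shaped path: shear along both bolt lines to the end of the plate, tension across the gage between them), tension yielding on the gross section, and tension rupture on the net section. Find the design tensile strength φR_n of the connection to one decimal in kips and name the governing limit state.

76.9 kips (net-section rupture governs)

Bolt shear: A_b = π(0.875)²/4 = 0.60132 in². φR_n = 0.75 × 68 × 0.60132 × 8 × 1 = 245.3 kips.
Bearing (0.25 in plate, F_u = 65 ksi): end bolts L_c = 2.125 − 0.9375/2 = 1.65625, R_n = min(1.2×1.65625×0.25×65, 2.4×0.875×0.25×65) = 32.297 kips/bolt; interior L_c = 3.4375 − 0.9375 = 2.5, R_n = 34.125 kips/bolt. φR_n = 0.75 × (2×32.297 + 6×34.125) = 202.0 kips.
Block shear: shear path 2×[2.125+3×3.4375] = 2×12.4375 in, A_gv = 6.2188, A_nv = 2×(12.4375 − 3.5×1)×0.25 = 4.4688 in²; tension across gage: (2.4375 − 1×1)×0.25 = 0.35938 in². R_n = min(0.6×65×4.4688, 0.6×50×6.2188) + 1.0×65×0.35938 = min(174.28, 186.56) + 23.36 = 197.64 kips. φR_n = 0.75 × 197.64 = 148.2 kips.
Tension yield (gross): A_g = 8.3125×0.25 = 2.0781 in². φR_n = 0.90 × 50 × 2.0781 = 93.5 kips.
Tension rupture (net): A_n = (8.3125 − 2×1)×0.25 = 1.5781 in² (U = 1.0, A_e = A_n). φR_n = 0.75 × 65 × 1.5781 = 76.9 kips.
Governing: min(245.3, 202.0, 148.2, 93.5, 76.9) = 76.9 kips → net-section rupture.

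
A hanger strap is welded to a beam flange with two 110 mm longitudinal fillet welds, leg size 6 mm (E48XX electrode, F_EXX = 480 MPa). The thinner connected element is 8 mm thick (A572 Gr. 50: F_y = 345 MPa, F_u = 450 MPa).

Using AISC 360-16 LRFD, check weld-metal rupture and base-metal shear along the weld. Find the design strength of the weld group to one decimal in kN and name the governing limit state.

Weld metal: throat = 0.707×6 = 4.242 mm, L = 2×110 = 220 mm. φR_n = 0.75 × 0.6 × 480 × 4.242 × 220 = 201.6 kN.
Base metal shear (8 mm plate): yield φR_n = 1.0×0.6×345×8×220 = 364.3 kN; rupture φR_n = 0.75×0.6×450×8×220 = 356.4 kN; take 356.4 kN (rupture).
Governing: min(201.6, 356.4) = 201.6 kN → weld metal.

201.6 kN (weld metal governs)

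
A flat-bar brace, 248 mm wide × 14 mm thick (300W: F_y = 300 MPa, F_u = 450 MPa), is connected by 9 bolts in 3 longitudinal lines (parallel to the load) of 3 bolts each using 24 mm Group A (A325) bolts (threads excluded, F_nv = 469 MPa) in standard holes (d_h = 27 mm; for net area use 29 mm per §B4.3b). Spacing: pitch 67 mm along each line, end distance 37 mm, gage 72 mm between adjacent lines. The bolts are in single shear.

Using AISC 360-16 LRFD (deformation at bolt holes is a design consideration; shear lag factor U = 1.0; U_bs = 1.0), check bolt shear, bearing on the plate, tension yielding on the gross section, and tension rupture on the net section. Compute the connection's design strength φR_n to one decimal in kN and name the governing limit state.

Bolt shear: A_b = π(24)²/4 = 452.39 mm². φR_n = 0.75 × 469 × 452.39 × 9 × 1 = 1432.2 kN.
Bearing (14 mm plate, F_u = 450 MPa): end bolts L_c = 37 − 27/2 = 23.5, R_n = min(1.2×23.5×14×450, 2.4×24×14×450) = 177.66 kN/bolt; interior L_c = 67 − 27 = 40, R_n = 302.4 kN/bolt. φR_n = 0.75 × (3×177.66 + 6×302.4) = 1760.5 kN.
Tension yield (gross): A_g = 248×14 = 3472 mm². φR_n = 0.90 × 300 × 3472 = 937.4 kN.
Tension rupture (net): A_n = (248 − 3×29)×14 = 2254 mm² (U = 1.0, A_e = A_n). φR_n = 0.75 × 450 × 2254 = 760.7 kN.
Governing: min(1432.2, 1760.5, 937.4, 760.7) = 760.7 kN → net-section rupture.

760.7 kN (net-section rupture governs)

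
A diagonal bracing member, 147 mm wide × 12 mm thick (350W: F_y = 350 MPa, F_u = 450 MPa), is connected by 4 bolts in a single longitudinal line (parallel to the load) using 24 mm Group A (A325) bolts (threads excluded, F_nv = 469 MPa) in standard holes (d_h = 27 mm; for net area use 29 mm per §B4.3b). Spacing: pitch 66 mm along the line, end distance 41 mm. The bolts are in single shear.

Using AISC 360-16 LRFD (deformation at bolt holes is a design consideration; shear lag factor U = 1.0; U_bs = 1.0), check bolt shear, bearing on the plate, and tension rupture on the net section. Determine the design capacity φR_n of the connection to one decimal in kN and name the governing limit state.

477.9 kN (net-section rupture governs)

Bolt shear: A_b = π(24)²/4 = 452.39 mm². φR_n = 0.75 × 469 × 452.39 × 4 × 1 = 636.5 kN.
Bearing (12 mm plate, F_u = 450 MPa): end bolts L_c = 41 − 27/2 = 27.5, R_n = min(1.2×27.5×12×450, 2.4×24×12×450) = 178.2 kN/bolt; interior L_c = 66 − 27 = 39, R_n = 252.72 kN/bolt. φR_n = 0.75 × (1×178.2 + 3×252.72) = 702.3 kN.
Tension rupture (net): A_n = (147 − 1×29)×12 = 1416 mm² (U = 1.0, A_e = A_n). φR_n = 0.75 × 450 × 1416 = 477.9 kN.
Governing: min(636.5, 702.3, 477.9) = 477.9 kN → net-section rupture.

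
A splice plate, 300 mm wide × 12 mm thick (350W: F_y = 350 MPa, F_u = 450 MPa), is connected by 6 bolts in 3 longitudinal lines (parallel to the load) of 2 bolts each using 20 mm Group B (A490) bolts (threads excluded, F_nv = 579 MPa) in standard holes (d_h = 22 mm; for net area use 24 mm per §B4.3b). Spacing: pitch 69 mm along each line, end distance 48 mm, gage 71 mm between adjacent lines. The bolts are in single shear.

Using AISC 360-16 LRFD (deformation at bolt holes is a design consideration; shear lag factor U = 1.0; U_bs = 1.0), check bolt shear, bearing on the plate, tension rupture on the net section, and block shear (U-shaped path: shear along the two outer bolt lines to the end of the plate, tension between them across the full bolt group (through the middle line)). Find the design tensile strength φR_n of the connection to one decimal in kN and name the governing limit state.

774.4 kN (block shear governs)

Bolt shear: A_b = π(20)²/4 = 314.16 mm². φR_n = 0.75 × 579 × 314.16 × 6 × 1 = 818.5 kN.
Bearing (12 mm plate, F_u = 450 MPa): end bolts L_c = 48 − 22/2 = 37, R_n = min(1.2×37×12×450, 2.4×20×12×450) = 239.76 kN/bolt; interior L_c = 69 − 22 = 47, R_n = 259.2 kN/bolt. φR_n = 0.75 × (3×239.76 + 3×259.2) = 1122.7 kN.
Tension rupture (net): A_n = (300 − 3×24)×12 = 2736 mm² (U = 1.0, A_e = A_n). φR_n = 0.75 × 450 × 2736 = 923.4 kN.
Block shear: shear path 2×[48+1×69] = 2×117 mm, A_gv = 2808, A_nv = 2×(117 − 1.5×24)×12 = 1944 mm²; tension across gage: (142 − 2×24)×12 = 1128 mm². R_n = min(0.6×450×1944, 0.6×350×2808) + 1.0×450×1128 = min(524.88, 589.68) + 507.6 = 1032.5 kN. φR_n = 0.75 × 1032.5 = 774.4 kN.
Governing: min(818.5, 1122.7, 923.4, 774.4) = 774.4 kN → block shear.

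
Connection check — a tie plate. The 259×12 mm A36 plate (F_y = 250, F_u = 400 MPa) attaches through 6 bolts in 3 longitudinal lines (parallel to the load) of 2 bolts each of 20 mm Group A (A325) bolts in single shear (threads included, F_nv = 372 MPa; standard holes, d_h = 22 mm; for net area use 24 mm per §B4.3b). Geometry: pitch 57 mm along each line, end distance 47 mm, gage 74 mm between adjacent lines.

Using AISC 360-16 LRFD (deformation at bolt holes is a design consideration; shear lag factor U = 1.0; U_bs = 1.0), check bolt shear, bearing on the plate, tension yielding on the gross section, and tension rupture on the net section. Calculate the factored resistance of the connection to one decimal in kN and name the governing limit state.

Bolt shear: A_b = π(20)²/4 = 314.16 mm². φR_n = 0.75 × 372 × 314.16 × 6 × 1 = 525.9 kN.
Bearing (12 mm plate, F_u = 400 MPa): end bolts L_c = 47 − 22/2 = 36, R_n = min(1.2×36×12×400, 2.4×20×12×400) = 207.36 kN/bolt; interior L_c = 57 − 22 = 35, R_n = 201.6 kN/bolt. φR_n = 0.75 × (3×207.36 + 3×201.6) = 920.2 kN.
Tension yield (gross): A_g = 259×12 = 3108 mm². φR_n = 0.90 × 250 × 3108 = 699.3 kN.
Tension rupture (net): A_n = (259 − 3×24)×12 = 2244 mm² (U = 1.0, A_e = A_n). φR_n = 0.75 × 400 × 2244 = 673.2 kN.
Governing: min(525.9, 920.2, 699.3, 673.2) = 525.9 kN → bolt shear.

525.9 kN (bolt shear governs)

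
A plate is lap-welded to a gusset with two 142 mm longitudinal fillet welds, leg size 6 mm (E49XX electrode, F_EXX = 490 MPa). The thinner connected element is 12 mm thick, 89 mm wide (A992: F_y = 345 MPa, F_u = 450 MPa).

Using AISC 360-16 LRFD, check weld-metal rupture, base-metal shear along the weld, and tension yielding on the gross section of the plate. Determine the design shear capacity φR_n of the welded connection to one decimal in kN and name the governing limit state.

Weld metal: throat = 0.707×6 = 4.242 mm, L = 2×142 = 284 mm. φR_n = 0.75 × 0.6 × 490 × 4.242 × 284 = 265.6 kN.
Base metal shear (12 mm plate): yield φR_n = 1.0×0.6×345×12×284 = 705.5 kN; rupture φR_n = 0.75×0.6×450×12×284 = 690.1 kN; take 690.1 kN (rupture).
Tension yield (gross): A_g = 89×12 = 1068 mm². φR_n = 0.90 × 345 × 1068 = 331.6 kN.
Governing: min(265.6, 690.1, 331.6) = 265.6 kN → weld metal.

265.6 kN (weld metal governs)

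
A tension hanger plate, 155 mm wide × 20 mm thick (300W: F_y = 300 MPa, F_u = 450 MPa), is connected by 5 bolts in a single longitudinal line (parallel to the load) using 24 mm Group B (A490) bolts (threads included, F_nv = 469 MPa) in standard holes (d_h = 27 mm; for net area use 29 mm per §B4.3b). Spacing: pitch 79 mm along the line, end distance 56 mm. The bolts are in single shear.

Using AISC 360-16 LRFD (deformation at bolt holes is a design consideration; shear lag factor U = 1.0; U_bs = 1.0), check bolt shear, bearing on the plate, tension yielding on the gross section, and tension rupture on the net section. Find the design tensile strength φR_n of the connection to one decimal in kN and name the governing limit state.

Bolt shear: A_b = π(24)²/4 = 452.39 mm². φR_n = 0.75 × 469 × 452.39 × 5 × 1 = 795.6 kN.
Bearing (20 mm plate, F_u = 450 MPa): end bolts L_c = 56 − 27/2 = 42.5, R_n = min(1.2×42.5×20×450, 2.4×24×20×450) = 459 kN/bolt; interior L_c = 79 − 27 = 52, R_n = 518.4 kN/bolt. φR_n = 0.75 × (1×459 + 4×518.4) = 1899.5 kN.
Tension yield (gross): A_g = 155×20 = 3100 mm². φR_n = 0.90 × 300 × 3100 = 837.0 kN.
Tension rupture (net): A_n = (155 − 1×29)×20 = 2520 mm² (U = 1.0, A_e = A_n). φR_n = 0.75 × 450 × 2520 = 850.5 kN.
Governing: min(795.6, 1899.5, 837.0, 850.5) = 795.6 kN → bolt shear.

795.6 kN (bolt shear governs)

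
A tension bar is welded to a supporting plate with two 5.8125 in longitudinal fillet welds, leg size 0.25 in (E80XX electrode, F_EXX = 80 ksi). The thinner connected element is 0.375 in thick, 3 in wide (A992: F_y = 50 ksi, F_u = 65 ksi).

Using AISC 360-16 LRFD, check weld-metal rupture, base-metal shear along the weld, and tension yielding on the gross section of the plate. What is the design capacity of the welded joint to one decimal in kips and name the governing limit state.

Weld metal: throat = 0.707×0.25 = 0.17675 in, L = 2×5.8125 = 11.625 in. φR_n = 0.75 × 0.6 × 80 × 0.17675 × 11.625 = 74.0 kips.
Base metal shear (0.375 in plate): yield φR_n = 1.0×0.6×50×0.375×11.625 = 130.8 kips; rupture φR_n = 0.75×0.6×65×0.375×11.625 = 127.5 kips; take 127.5 kips (rupture).
Tension yield (gross): A_g = 3×0.375 = 1.125 in². φR_n = 0.90 × 50 × 1.125 = 50.6 kips.
Governing: min(74.0, 127.5, 50.6) = 50.6 kips → gross-section yield.

50.6 kips (gross-section yield governs)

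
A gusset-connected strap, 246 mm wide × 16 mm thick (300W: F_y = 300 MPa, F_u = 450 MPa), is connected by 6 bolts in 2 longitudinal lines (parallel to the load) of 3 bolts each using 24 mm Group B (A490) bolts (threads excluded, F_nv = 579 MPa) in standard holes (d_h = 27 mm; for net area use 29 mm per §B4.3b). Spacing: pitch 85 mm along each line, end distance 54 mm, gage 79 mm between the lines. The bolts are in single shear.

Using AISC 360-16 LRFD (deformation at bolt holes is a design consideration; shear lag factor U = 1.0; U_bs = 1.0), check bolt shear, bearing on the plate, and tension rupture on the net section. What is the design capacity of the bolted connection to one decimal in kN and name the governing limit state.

1015.2 kN (net-section rupture governs)

Bolt shear: A_b = π(24)²/4 = 452.39 mm². φR_n = 0.75 × 579 × 452.39 × 6 × 1 = 1178.7 kN.
Bearing (16 mm plate, F_u = 450 MPa): end bolts L_c = 54 − 27/2 = 40.5, R_n = min(1.2×40.5×16×450, 2.4×24×16×450) = 349.92 kN/bolt; interior L_c = 85 − 27 = 58, R_n = 414.72 kN/bolt. φR_n = 0.75 × (2×349.92 + 4×414.72) = 1769.0 kN.
Tension rupture (net): A_n = (246 − 2×29)×16 = 3008 mm² (U = 1.0, A_e = A_n). φR_n = 0.75 × 450 × 3008 = 1015.2 kN.
Governing: min(1178.7, 1769.0, 1015.2) = 1015.2 kN → net-section rupture.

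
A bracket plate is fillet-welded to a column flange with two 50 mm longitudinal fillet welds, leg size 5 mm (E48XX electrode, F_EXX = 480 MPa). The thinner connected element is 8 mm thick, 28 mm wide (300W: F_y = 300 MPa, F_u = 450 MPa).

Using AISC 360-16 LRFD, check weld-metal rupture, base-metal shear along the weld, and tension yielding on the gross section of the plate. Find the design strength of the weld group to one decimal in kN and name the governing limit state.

60.5 kN (gross-section yield governs)

Weld metal: throat = 0.707×5 = 3.535 mm, L = 2×50 = 100 mm. φR_n = 0.75 × 0.6 × 480 × 3.535 × 100 = 76.4 kN.
Base metal shear (8 mm plate): yield φR_n = 1.0×0.6×300×8×100 = 144.0 kN; rupture φR_n = 0.75×0.6×450×8×100 = 162.0 kN; take 144.0 kN (yield).
Tension yield (gross): A_g = 28×8 = 224 mm². φR_n = 0.90 × 300 × 224 = 60.5 kN.
Governing: min(76.4, 144.0, 60.5) = 60.5 kN → gross-section yield.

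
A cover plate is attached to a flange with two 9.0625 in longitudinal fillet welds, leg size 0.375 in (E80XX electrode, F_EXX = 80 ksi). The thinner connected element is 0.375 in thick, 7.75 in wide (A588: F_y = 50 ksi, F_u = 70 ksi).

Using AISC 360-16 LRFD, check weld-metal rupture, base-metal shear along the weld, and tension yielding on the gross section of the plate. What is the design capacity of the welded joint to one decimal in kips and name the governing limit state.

Weld metal: throat = 0.707×0.375 = 0.26513 in, L = 2×9.0625 = 18.125 in. φR_n = 0.75 × 0.6 × 80 × 0.26513 × 18.125 = 173.0 kips.
Base metal shear (0.375 in plate): yield φR_n = 1.0×0.6×50×0.375×18.125 = 203.9 kips; rupture φR_n = 0.75×0.6×70×0.375×18.125 = 214.1 kips; take 203.9 kips (yield).
Tension yield (gross): A_g = 7.75×0.375 = 2.9063 in². φR_n = 0.90 × 50 × 2.9063 = 130.8 kips.
Governing: min(173.0, 203.9, 130.8) = 130.8 kips → gross-section yield.

130.8 kips (gross-section yield governs)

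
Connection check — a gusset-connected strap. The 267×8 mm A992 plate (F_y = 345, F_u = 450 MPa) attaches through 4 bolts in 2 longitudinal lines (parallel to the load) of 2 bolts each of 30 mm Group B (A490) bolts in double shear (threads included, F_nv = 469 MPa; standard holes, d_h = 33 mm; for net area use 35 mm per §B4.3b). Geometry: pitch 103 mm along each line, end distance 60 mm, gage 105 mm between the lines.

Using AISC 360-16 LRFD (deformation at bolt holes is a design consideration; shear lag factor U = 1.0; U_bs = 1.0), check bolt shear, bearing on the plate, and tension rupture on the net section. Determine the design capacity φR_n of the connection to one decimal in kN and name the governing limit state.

Bolt shear: A_b = π(30)²/4 = 706.86 mm². φR_n = 0.75 × 469 × 706.86 × 4 × 2 = 1989.1 kN.
Bearing (8 mm plate, F_u = 450 MPa): end bolts L_c = 60 − 33/2 = 43.5, R_n = min(1.2×43.5×8×450, 2.4×30×8×450) = 187.92 kN/bolt; interior L_c = 103 − 33 = 70, R_n = 259.2 kN/bolt. φR_n = 0.75 × (2×187.92 + 2×259.2) = 670.7 kN.
Tension rupture (net): A_n = (267 − 2×35)×8 = 1576 mm² (U = 1.0, A_e = A_n). φR_n = 0.75 × 450 × 1576 = 531.9 kN.
Governing: min(1989.1, 670.7, 531.9) = 531.9 kN → net-section rupture.

531.9 kN (net-section rupture governs)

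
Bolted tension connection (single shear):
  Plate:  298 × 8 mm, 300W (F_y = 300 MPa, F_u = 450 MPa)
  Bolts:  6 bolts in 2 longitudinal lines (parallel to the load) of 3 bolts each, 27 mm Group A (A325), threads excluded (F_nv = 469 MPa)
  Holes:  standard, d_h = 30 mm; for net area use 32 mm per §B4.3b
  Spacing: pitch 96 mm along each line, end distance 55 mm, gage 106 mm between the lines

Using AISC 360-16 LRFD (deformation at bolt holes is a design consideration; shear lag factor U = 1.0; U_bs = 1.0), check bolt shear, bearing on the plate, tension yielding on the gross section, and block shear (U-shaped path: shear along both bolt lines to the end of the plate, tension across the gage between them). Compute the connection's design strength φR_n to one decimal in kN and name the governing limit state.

643.7 kN (gross-section yield governs)

Bolt shear: A_b = π(27)²/4 = 572.56 mm². φR_n = 0.75 × 469 × 572.56 × 6 × 1 = 1208.4 kN.
Bearing (8 mm plate, F_u = 450 MPa): end bolts L_c = 55 − 30/2 = 40, R_n = min(1.2×40×8×450, 2.4×27×8×450) = 172.8 kN/bolt; interior L_c = 96 − 30 = 66, R_n = 233.28 kN/bolt. φR_n = 0.75 × (2×172.8 + 4×233.28) = 959.0 kN.
Tension yield (gross): A_g = 298×8 = 2384 mm². φR_n = 0.90 × 300 × 2384 = 643.7 kN.
Block shear: shear path 2×[55+2×96] = 2×247 mm, A_gv = 3952, A_nv = 2×(247 − 2.5×32)×8 = 2672 mm²; tension across gage: (106 − 1×32)×8 = 592 mm². R_n = min(0.6×450×2672, 0.6×300×3952) + 1.0×450×592 = min(721.44, 711.36) + 266.4 = 977.76 kN. φR_n = 0.75 × 977.76 = 733.3 kN.
Governing: min(1208.4, 959.0, 643.7, 733.3) = 643.7 kN → gross-section yield.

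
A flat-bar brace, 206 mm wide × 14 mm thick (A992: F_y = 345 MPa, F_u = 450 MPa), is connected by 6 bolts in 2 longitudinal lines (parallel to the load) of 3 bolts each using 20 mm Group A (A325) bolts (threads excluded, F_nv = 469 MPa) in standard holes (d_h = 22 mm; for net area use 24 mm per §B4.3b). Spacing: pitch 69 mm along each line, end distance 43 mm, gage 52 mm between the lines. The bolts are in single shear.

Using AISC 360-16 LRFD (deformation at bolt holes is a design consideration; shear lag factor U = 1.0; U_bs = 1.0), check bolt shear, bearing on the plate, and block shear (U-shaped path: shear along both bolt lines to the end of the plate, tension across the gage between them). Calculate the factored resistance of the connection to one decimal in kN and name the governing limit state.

663.0 kN (bolt shear governs)

Bolt shear: A_b = π(20)²/4 = 314.16 mm². φR_n = 0.75 × 469 × 314.16 × 6 × 1 = 663.0 kN.
Bearing (14 mm plate, F_u = 450 MPa): end bolts L_c = 43 − 22/2 = 32, R_n = min(1.2×32×14×450, 2.4×20×14×450) = 241.92 kN/bolt; interior L_c = 69 − 22 = 47, R_n = 302.4 kN/bolt. φR_n = 0.75 × (2×241.92 + 4×302.4) = 1270.1 kN.
Block shear: shear path 2×[43+2×69] = 2×181 mm, A_gv = 5068, A_nv = 2×(181 − 2.5×24)×14 = 3388 mm²; tension across gage: (52 − 1×24)×14 = 392 mm². R_n = min(0.6×450×3388, 0.6×345×5068) + 1.0×450×392 = min(914.76, 1049.1) + 176.4 = 1091.2 kN. φR_n = 0.75 × 1091.2 = 818.4 kN.
Governing: min(663.0, 1270.1, 818.4) = 663.0 kN → bolt shear.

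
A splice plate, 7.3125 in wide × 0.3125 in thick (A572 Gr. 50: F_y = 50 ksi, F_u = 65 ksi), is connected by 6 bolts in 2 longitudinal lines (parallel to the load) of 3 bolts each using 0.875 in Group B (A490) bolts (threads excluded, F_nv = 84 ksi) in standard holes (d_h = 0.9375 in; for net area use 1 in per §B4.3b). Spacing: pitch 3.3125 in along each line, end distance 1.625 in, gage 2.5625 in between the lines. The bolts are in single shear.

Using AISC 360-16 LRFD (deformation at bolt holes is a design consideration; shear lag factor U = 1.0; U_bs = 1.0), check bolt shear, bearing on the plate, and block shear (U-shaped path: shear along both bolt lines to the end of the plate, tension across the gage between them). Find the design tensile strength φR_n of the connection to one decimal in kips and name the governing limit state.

128.9 kips (block shear governs)

Bolt shear: A_b = π(0.875)²/4 = 0.60132 in². φR_n = 0.75 × 84 × 0.60132 × 6 × 1 = 227.3 kips.
Bearing (0.3125 in plate, F_u = 65 ksi): end bolts L_c = 1.625 − 0.9375/2 = 1.15625, R_n = min(1.2×1.15625×0.3125×65, 2.4×0.875×0.3125×65) = 28.184 kips/bolt; interior L_c = 3.3125 − 0.9375 = 2.375, R_n = 42.656 kips/bolt. φR_n = 0.75 × (2×28.184 + 4×42.656) = 170.2 kips.
Block shear: shear path 2×[1.625+2×3.3125] = 2×8.25 in, A_gv = 5.1563, A_nv = 2×(8.25 − 2.5×1)×0.3125 = 3.5938 in²; tension across gage: (2.5625 − 1×1)×0.3125 = 0.48828 in². R_n = min(0.6×65×3.5938, 0.6×50×5.1563) + 1.0×65×0.48828 = min(140.16, 154.69) + 31.738 = 171.9 kips. φR_n = 0.75 × 171.9 = 128.9 kips.
Governing: min(227.3, 170.2, 128.9) = 128.9 kips → block shear.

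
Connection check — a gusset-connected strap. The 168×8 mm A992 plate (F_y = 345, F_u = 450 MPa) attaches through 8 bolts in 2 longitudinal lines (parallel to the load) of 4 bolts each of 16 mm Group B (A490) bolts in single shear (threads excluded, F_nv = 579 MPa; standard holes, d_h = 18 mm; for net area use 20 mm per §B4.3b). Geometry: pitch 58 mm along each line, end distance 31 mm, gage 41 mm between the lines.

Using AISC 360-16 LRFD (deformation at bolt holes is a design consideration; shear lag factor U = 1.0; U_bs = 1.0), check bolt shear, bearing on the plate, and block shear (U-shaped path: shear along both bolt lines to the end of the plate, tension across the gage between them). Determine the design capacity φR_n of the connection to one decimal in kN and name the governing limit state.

494.1 kN (block shear governs)

Bolt shear: A_b = π(16)²/4 = 201.06 mm². φR_n = 0.75 × 579 × 201.06 × 8 × 1 = 698.5 kN.
Bearing (8 mm plate, F_u = 450 MPa): end bolts L_c = 31 − 18/2 = 22, R_n = min(1.2×22×8×450, 2.4×16×8×450) = 95.04 kN/bolt; interior L_c = 58 − 18 = 40, R_n = 138.24 kN/bolt. φR_n = 0.75 × (2×95.04 + 6×138.24) = 764.6 kN.
Block shear: shear path 2×[31+3×58] = 2×205 mm, A_gv = 3280, A_nv = 2×(205 − 3.5×20)×8 = 2160 mm²; tension across gage: (41 − 1×20)×8 = 168 mm². R_n = min(0.6×450×2160, 0.6×345×3280) + 1.0×450×168 = min(583.2, 678.96) + 75.6 = 658.8 kN. φR_n = 0.75 × 658.8 = 494.1 kN.
Governing: min(698.5, 764.6, 494.1) = 494.1 kN → block shear.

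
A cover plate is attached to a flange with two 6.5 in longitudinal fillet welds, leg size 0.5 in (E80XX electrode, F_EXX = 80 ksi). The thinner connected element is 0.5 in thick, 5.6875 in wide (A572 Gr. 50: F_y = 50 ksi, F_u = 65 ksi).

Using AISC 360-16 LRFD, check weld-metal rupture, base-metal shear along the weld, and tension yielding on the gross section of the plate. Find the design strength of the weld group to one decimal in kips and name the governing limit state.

128.0 kips (gross-section yield governs)

Weld metal: throat = 0.707×0.5 = 0.3535 in, L = 2×6.5 = 13 in. φR_n = 0.75 × 0.6 × 80 × 0.3535 × 13 = 165.4 kips.
Base metal shear (0.5 in plate): yield φR_n = 1.0×0.6×50×0.5×13 = 195.0 kips; rupture φR_n = 0.75×0.6×65×0.5×13 = 190.1 kips; take 190.1 kips (rupture).
Tension yield (gross): A_g = 5.6875×0.5 = 2.8438 in². φR_n = 0.90 × 50 × 2.8438 = 128.0 kips.
Governing: min(165.4, 190.1, 128.0) = 128.0 kips → gross-section yield.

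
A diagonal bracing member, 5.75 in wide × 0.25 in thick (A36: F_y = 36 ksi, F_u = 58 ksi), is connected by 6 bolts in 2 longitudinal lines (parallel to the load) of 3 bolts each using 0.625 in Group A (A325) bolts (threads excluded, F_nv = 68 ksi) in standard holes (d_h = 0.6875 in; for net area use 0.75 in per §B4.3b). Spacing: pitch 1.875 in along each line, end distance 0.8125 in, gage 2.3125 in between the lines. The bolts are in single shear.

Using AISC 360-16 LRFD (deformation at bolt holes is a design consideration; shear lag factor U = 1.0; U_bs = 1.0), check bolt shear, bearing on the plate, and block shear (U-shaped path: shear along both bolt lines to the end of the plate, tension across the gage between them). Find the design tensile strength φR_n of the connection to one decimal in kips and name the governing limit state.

Bolt shear: A_b = π(0.625)²/4 = 0.3068 in². φR_n = 0.75 × 68 × 0.3068 × 6 × 1 = 93.9 kips.
Bearing (0.25 in plate, F_u = 58 ksi): end bolts L_c = 0.8125 − 0.6875/2 = 0.46875, R_n = min(1.2×0.46875×0.25×58, 2.4×0.625×0.25×58) = 8.1563 kips/bolt; interior L_c = 1.875 − 0.6875 = 1.1875, R_n = 20.663 kips/bolt. φR_n = 0.75 × (2×8.1563 + 4×20.663) = 74.2 kips.
Block shear: shear path 2×[0.8125+2×1.875] = 2×4.5625 in, A_gv = 2.2813, A_nv = 2×(4.5625 − 2.5×0.75)×0.25 = 1.3438 in²; tension across gage: (2.3125 − 1×0.75)×0.25 = 0.39063 in². R_n = min(0.6×58×1.3438, 0.6×36×2.2813) + 1.0×58×0.39063 = min(46.764, 49.276) + 22.657 = 69.421 kips. φR_n = 0.75 × 69.421 = 52.1 kips.
Governing: min(93.9, 74.2, 52.1) = 52.1 kips → block shear.

52.1 kips (block shear governs)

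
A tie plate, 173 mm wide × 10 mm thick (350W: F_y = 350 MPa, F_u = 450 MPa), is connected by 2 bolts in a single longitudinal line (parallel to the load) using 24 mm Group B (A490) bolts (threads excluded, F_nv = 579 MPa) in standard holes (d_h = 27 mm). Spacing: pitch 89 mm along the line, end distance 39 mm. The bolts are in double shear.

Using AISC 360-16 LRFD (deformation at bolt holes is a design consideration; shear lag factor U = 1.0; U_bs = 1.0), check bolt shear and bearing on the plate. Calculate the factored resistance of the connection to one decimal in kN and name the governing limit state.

Bolt shear: A_b = π(24)²/4 = 452.39 mm². φR_n = 0.75 × 579 × 452.39 × 2 × 2 = 785.8 kN.
Bearing (10 mm plate, F_u = 450 MPa): end bolts L_c = 39 − 27/2 = 25.5, R_n = min(1.2×25.5×10×450, 2.4×24×10×450) = 137.7 kN/bolt; interior L_c = 89 − 27 = 62, R_n = 259.2 kN/bolt. φR_n = 0.75 × (1×137.7 + 1×259.2) = 297.7 kN.
Governing: min(785.8, 297.7) = 297.7 kN → bearing.

297.7 kN (bearing governs)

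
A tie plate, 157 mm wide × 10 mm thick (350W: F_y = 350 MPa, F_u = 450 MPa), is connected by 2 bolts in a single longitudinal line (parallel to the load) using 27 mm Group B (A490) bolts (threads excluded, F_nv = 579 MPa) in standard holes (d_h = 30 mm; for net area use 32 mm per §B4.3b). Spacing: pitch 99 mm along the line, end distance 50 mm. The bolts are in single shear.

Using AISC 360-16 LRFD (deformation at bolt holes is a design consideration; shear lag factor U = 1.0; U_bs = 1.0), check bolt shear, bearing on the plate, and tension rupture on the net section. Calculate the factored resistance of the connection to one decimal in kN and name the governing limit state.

360.5 kN (bearing governs)

Bolt shear: A_b = π(27)²/4 = 572.56 mm². φR_n = 0.75 × 579 × 572.56 × 2 × 1 = 497.3 kN.
Bearing (10 mm plate, F_u = 450 MPa): end bolts L_c = 50 − 30/2 = 35, R_n = min(1.2×35×10×450, 2.4×27×10×450) = 189 kN/bolt; interior L_c = 99 − 30 = 69, R_n = 291.6 kN/bolt. φR_n = 0.75 × (1×189 + 1×291.6) = 360.5 kN.
Tension rupture (net): A_n = (157 − 1×32)×10 = 1250 mm² (U = 1.0, A_e = A_n). φR_n = 0.75 × 450 × 1250 = 421.9 kN.
Governing: min(497.3, 360.5, 421.9) = 360.5 kN → bearing.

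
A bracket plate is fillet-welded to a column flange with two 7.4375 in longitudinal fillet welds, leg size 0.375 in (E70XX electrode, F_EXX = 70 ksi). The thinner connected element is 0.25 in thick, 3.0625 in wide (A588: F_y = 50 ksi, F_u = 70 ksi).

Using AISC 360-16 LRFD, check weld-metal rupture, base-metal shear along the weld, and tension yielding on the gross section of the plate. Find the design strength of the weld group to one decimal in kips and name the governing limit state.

Weld metal: throat = 0.707×0.375 = 0.26513 in, L = 2×7.4375 = 14.875 in. φR_n = 0.75 × 0.6 × 70 × 0.26513 × 14.875 = 124.2 kips.
Base metal shear (0.25 in plate): yield φR_n = 1.0×0.6×50×0.25×14.875 = 111.6 kips; rupture φR_n = 0.75×0.6×70×0.25×14.875 = 117.1 kips; take 111.6 kips (yield).
Tension yield (gross): A_g = 3.0625×0.25 = 0.76563 in². φR_n = 0.90 × 50 × 0.76563 = 34.5 kips.
Governing: min(124.2, 111.6, 34.5) = 34.5 kips → gross-section yield.

34.5 kips (gross-section yield governs)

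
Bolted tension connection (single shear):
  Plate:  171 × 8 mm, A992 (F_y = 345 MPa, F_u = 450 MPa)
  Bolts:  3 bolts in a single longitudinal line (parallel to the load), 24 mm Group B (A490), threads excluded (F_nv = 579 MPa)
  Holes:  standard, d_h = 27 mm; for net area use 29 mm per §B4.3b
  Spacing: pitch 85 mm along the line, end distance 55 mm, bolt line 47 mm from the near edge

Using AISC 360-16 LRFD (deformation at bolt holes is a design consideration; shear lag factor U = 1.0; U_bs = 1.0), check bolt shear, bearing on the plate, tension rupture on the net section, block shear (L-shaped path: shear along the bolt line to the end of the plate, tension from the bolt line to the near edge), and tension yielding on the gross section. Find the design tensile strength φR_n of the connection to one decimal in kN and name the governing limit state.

334.8 kN (block shear governs)

Bolt shear: A_b = π(24)²/4 = 452.39 mm². φR_n = 0.75 × 579 × 452.39 × 3 × 1 = 589.4 kN.
Bearing (8 mm plate, F_u = 450 MPa): end bolts L_c = 55 − 27/2 = 41.5, R_n = min(1.2×41.5×8×450, 2.4×24×8×450) = 179.28 kN/bolt; interior L_c = 85 − 27 = 58, R_n = 207.36 kN/bolt. φR_n = 0.75 × (1×179.28 + 2×207.36) = 445.5 kN.
Tension rupture (net): A_n = (171 − 1×29)×8 = 1136 mm² (U = 1.0, A_e = A_n). φR_n = 0.75 × 450 × 1136 = 383.4 kN.
Block shear: shear path 1×[55+2×85] = 1×225 mm, A_gv = 1800, A_nv = 1×(225 − 2.5×29)×8 = 1220 mm²; tension to near edge: (47 − 0.5×29)×8 = 260 mm². R_n = min(0.6×450×1220, 0.6×345×1800) + 1.0×450×260 = min(329.4, 372.6) + 117 = 446.4 kN. φR_n = 0.75 × 446.4 = 334.8 kN.
Tension yield (gross): A_g = 171×8 = 1368 mm². φR_n = 0.90 × 345 × 1368 = 424.8 kN.
Governing: min(589.4, 445.5, 383.4, 334.8, 424.8) = 334.8 kN → block shear.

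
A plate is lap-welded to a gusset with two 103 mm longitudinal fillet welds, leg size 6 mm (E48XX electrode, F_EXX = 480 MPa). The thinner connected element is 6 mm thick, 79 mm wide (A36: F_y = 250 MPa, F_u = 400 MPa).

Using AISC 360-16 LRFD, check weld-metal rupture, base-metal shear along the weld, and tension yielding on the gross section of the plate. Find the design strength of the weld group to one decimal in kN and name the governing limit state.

Weld metal: throat = 0.707×6 = 4.242 mm, L = 2×103 = 206 mm. φR_n = 0.75 × 0.6 × 480 × 4.242 × 206 = 188.8 kN.
Base metal shear (6 mm plate): yield φR_n = 1.0×0.6×250×6×206 = 185.4 kN; rupture φR_n = 0.75×0.6×400×6×206 = 222.5 kN; take 185.4 kN (yield).
Tension yield (gross): A_g = 79×6 = 474 mm². φR_n = 0.90 × 250 × 474 = 106.7 kN.
Governing: min(188.8, 185.4, 106.7) = 106.7 kN → gross-section yield.

106.7 kN (gross-section yield governs)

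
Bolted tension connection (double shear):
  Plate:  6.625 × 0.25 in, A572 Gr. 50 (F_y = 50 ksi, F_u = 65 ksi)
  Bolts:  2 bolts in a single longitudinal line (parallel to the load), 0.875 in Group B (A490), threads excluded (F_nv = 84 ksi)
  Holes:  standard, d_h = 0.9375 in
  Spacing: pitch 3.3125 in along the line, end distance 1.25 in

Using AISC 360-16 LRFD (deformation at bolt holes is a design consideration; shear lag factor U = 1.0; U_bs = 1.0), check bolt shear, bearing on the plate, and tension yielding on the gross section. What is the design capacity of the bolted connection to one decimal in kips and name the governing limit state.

Bolt shear: A_b = π(0.875)²/4 = 0.60132 in². φR_n = 0.75 × 84 × 0.60132 × 2 × 2 = 151.5 kips.
Bearing (0.25 in plate, F_u = 65 ksi): end bolts L_c = 1.25 − 0.9375/2 = 0.78125, R_n = min(1.2×0.78125×0.25×65, 2.4×0.875×0.25×65) = 15.234 kips/bolt; interior L_c = 3.3125 − 0.9375 = 2.375, R_n = 34.125 kips/bolt. φR_n = 0.75 × (1×15.234 + 1×34.125) = 37.0 kips.
Tension yield (gross): A_g = 6.625×0.25 = 1.6563 in². φR_n = 0.90 × 50 × 1.6563 = 74.5 kips.
Governing: min(151.5, 37.0, 74.5) = 37.0 kips → bearing.

37.0 kips (bearing governs)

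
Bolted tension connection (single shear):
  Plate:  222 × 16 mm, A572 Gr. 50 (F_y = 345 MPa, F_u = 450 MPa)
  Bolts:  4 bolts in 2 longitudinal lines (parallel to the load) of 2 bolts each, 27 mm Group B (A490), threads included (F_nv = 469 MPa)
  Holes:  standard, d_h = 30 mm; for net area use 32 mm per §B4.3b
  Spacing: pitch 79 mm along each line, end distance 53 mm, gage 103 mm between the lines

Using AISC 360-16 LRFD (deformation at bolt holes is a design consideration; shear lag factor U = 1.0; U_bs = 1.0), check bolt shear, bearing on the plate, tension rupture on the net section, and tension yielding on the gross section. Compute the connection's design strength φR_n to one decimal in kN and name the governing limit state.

Bolt shear: A_b = π(27)²/4 = 572.56 mm². φR_n = 0.75 × 469 × 572.56 × 4 × 1 = 805.6 kN.
Bearing (16 mm plate, F_u = 450 MPa): end bolts L_c = 53 − 30/2 = 38, R_n = min(1.2×38×16×450, 2.4×27×16×450) = 328.32 kN/bolt; interior L_c = 79 − 30 = 49, R_n = 423.36 kN/bolt. φR_n = 0.75 × (2×328.32 + 2×423.36) = 1127.5 kN.
Tension rupture (net): A_n = (222 − 2×32)×16 = 2528 mm² (U = 1.0, A_e = A_n). φR_n = 0.75 × 450 × 2528 = 853.2 kN.
Tension yield (gross): A_g = 222×16 = 3552 mm². φR_n = 0.90 × 345 × 3552 = 1102.9 kN.
Governing: min(805.6, 1127.5, 853.2, 1102.9) = 805.6 kN → bolt shear.

805.6 kN (bolt shear governs)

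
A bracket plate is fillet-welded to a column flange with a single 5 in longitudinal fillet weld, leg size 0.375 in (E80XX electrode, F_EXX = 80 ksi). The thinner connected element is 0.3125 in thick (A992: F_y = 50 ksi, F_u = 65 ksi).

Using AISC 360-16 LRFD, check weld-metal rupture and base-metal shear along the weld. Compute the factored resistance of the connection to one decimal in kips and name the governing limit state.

Weld metal: throat = 0.707×0.375 = 0.26513 in, L = 5 in. φR_n = 0.75 × 0.6 × 80 × 0.26513 × 5 = 47.7 kips.
Base metal shear (0.3125 in plate): yield φR_n = 1.0×0.6×50×0.3125×5 = 46.9 kips; rupture φR_n = 0.75×0.6×65×0.3125×5 = 45.7 kips; take 45.7 kips (rupture).
Governing: min(47.7, 45.7) = 45.7 kips → base-metal shear.

45.7 kips (base-metal shear governs)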